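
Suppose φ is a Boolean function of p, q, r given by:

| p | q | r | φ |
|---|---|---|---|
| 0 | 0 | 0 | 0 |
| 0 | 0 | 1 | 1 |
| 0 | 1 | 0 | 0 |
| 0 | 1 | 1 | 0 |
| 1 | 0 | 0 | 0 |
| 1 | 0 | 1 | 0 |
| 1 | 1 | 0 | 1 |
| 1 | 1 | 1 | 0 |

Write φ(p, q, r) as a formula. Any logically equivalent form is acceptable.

φ(p, q, r) = ((NOT p AND NOT q) AND r) OR ((p AND q) AND NOT r)

φ=1 on 2 inputs: (0,0,1), (1,1,0). Reading each as a conjunction of literals (¬p·¬q·r, p·q·¬r) and taking the OR gives the canonical DNF.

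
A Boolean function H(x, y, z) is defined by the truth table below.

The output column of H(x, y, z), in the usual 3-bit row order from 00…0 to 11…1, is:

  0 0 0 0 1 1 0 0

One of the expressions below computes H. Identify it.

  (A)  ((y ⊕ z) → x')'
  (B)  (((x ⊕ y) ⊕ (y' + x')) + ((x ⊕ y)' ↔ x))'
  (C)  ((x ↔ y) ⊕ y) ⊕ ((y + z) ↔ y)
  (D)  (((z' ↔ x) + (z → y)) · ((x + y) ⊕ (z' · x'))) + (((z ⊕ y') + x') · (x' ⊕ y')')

(A) disagrees with H on (1,0,0) (formula → 0, table → 1); rule it out.
(C) disagrees with H on (0,0,1) (formula → 1, table → 0); rule it out.
(D) disagrees with H on (0,0,0) (formula → 1, table → 0); rule it out.
That leaves (B). Evaluating it on every row reproduces the table of H exactly.

B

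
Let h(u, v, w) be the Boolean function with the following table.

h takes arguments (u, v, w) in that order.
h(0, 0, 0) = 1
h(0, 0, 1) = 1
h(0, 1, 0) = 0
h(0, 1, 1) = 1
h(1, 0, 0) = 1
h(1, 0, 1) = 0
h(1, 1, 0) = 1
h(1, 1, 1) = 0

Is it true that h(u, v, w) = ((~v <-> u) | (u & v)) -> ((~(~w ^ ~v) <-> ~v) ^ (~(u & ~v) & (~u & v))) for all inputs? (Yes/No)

Yes

Evaluate ((~v <-> u) | (u & v)) -> ((~(~w ^ ~v) <-> ~v) ^ (~(u & ~v) & (~u & v))) on each row and compare to h:
  u=0, v=0, w=0: formula gives 1, h = 1 ✓
  u=0, v=0, w=1: formula gives 1, h = 1 ✓
  u=0, v=1, w=0: formula gives 0, h = 0 ✓
  u=0, v=1, w=1: formula gives 1, h = 1 ✓
  u=1, v=0, w=0: formula gives 1, h = 1 ✓
  … (the remaining 3 rows also agree.)
No disagreement on any input; they are logically equivalent.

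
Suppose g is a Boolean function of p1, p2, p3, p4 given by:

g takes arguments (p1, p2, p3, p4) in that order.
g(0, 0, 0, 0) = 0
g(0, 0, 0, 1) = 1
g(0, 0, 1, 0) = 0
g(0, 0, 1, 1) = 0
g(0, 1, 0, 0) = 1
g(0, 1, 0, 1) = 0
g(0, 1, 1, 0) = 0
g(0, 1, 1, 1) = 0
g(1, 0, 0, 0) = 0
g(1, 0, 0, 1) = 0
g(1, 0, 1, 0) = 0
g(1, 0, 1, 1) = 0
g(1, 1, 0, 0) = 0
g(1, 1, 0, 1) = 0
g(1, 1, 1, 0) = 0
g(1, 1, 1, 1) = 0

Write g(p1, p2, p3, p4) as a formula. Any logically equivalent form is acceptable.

g(p1, p2, p3, p4) = (((~p1 & ~p2) & ~p3) & p4) | (((~p1 & p2) & ~p3) & ~p4)

Collect the rows where g=1 — (0,0,0,1), (0,1,0,0) — and write one minterm per row: ¬p1·¬p2·¬p3·p4, ¬p1·p2·¬p3·¬p4. Their union (logical OR) reproduces the table exactly.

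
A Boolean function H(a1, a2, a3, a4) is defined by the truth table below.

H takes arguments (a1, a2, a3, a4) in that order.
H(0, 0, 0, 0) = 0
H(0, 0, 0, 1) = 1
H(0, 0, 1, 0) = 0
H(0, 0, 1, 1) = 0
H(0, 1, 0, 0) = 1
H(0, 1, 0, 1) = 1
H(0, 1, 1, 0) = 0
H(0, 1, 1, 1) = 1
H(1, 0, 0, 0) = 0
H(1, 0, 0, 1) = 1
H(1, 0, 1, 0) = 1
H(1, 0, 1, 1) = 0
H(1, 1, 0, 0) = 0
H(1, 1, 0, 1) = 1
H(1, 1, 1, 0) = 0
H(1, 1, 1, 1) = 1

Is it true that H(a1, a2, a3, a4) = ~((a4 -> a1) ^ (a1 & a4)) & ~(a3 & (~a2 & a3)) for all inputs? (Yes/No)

No

Check the formula against H row by row:
  a1=0, a2=0, a3=0, a4=0: formula gives 0, H = 0 ✓
  a1=0, a2=0, a3=0, a4=1: formula gives 1, H = 1 ✓
  a1=0, a2=0, a3=1, a4=0: formula gives 0, H = 0 ✓
  a1=0, a2=0, a3=1, a4=1: formula gives 0, H = 0 ✓
  a1=0, a2=1, a3=0, a4=0: formula gives 0, but H = 1 ✗
Since they disagree at (0,1,0,0), the expression is not a correct formula for H.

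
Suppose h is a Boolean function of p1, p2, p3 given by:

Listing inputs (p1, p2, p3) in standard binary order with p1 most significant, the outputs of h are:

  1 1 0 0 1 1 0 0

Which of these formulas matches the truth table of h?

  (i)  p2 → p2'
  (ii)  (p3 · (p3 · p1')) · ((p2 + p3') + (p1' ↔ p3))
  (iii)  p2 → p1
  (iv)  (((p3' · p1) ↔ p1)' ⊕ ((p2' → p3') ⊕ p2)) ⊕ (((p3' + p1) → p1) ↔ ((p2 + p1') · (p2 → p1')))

(ii): at (0,0,0) it gives 0, but h = 1 — eliminated.
(iii): at (1,1,0) it gives 1, but h = 0 — eliminated.
(iv): at (0,1,1) it gives 1, but h = 0 — eliminated.
That leaves (i). Evaluating it on every row reproduces the table of h exactly.

i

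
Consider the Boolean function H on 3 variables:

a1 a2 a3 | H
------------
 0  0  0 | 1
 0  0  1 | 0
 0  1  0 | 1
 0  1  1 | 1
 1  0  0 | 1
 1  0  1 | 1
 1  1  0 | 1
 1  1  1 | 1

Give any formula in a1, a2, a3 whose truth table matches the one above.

H(a1, a2, a3) = ~((~a1 & ~a2) & a3)

Only row (0,0,1) gives 0. So H is 1 everywhere except there — the complement of the minterm ¬a1·¬a2·a3.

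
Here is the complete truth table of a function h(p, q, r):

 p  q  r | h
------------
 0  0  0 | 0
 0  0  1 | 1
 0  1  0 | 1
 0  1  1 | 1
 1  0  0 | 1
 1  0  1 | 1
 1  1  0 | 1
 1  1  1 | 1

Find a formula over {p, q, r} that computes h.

h is 0 on exactly one input, (0,0,0), whose minterm is ¬p·¬q·¬r. So h is the negation of that single conjunction.

h(p, q, r) = not ((not p and not q) and not r)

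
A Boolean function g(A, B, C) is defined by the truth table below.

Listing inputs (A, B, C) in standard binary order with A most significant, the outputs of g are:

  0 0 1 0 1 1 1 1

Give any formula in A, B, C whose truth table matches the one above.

The 0-rows are (0,0,0), (0,0,1), (0,1,1). Take each as a conjunction (¬A·¬B·¬C, ¬A·¬B·C, ¬A·B·C), form their disjunction, and complement — that gives a formula that is 1 everywhere g is.

g(A, B, C) = ((((A' · B') · C') + ((A' · B') · C)) + ((A' · B) · C))'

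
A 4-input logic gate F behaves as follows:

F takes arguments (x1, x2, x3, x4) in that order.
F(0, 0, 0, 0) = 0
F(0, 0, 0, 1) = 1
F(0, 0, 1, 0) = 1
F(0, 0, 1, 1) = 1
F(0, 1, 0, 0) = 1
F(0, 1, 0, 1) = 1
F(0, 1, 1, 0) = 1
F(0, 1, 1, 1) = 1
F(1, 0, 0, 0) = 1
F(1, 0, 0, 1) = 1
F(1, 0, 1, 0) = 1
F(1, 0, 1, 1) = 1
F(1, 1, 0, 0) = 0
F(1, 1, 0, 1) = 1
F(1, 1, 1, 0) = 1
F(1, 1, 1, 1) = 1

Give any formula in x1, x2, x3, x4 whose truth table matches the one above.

F(x1, x2, x3, x4) = ((((x1' · x2') · x3') · x4') + (((x1 · x2) · x3') · x4'))'

There are just 2 zero rows: (0,0,0,0), (1,1,0,0). Their minterms are ¬x1·¬x2·¬x3·¬x4, x1·x2·¬x3·¬x4; the OR of those covers precisely the 0-outputs, and negating it yields F.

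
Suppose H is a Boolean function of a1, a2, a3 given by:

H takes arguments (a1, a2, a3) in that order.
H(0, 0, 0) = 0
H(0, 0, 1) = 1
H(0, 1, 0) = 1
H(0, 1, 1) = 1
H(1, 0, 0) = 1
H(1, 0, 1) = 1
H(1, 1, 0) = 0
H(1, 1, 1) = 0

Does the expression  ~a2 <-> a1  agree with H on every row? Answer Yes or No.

Evaluate ~a2 <-> a1 on each row and compare to H:
  a1=0, a2=0, a3=0: formula gives 0, H = 0 ✓
  a1=0, a2=0, a3=1: formula gives 0, but H = 1 ✗
A single disagreement suffices: at (0,0,1) they differ, so the formula does not compute H.

No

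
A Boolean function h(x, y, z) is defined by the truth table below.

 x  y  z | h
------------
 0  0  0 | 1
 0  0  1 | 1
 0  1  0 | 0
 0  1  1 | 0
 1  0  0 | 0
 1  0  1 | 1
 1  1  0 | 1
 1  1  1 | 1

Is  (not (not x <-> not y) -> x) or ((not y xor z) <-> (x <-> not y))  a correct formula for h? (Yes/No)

Evaluate (not (not x <-> not y) -> x) or ((not y xor z) <-> (x <-> not y)) on each row and compare to h:
  x=0, y=0, z=0: formula gives 1, h = 1 ✓
  x=0, y=0, z=1: formula gives 1, h = 1 ✓
  x=0, y=1, z=0: formula gives 0, h = 0 ✓
  x=0, y=1, z=1: formula gives 1, but h = 0 ✗
Row (0,1,1) is a counterexample, so the formula is not equivalent to h.

No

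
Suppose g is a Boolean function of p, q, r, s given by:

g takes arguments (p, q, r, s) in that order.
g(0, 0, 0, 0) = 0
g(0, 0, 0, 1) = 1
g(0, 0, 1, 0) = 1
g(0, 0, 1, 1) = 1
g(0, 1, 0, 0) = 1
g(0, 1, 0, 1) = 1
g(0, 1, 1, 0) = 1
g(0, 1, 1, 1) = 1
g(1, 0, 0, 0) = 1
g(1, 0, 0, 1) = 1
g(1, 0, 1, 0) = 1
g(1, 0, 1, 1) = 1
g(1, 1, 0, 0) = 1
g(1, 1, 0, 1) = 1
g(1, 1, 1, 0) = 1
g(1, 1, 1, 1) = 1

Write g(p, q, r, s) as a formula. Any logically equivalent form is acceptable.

g(p, q, r, s) = ((p | q) | r) | s

The output is 1 whenever at least one input is 1 — the OR of all inputs.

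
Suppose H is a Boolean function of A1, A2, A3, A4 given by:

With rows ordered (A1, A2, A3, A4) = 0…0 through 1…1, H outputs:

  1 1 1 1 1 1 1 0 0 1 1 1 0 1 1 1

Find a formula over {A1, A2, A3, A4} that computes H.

H is 0 on only 3 rows — (0,1,1,1), (1,0,0,0), (1,1,0,0). Writing each as a minterm (¬A1·A2·A3·A4, A1·¬A2·¬A3·¬A4, A1·A2·¬A3·¬A4) and OR-ing them characterizes exactly where H=0, so H is the negation of that disjunction.

H(A1, A2, A3, A4) = not (((((not A1 and A2) and A3) and A4) or (((A1 and not A2) and not A3) and not A4)) or (((A1 and A2) and not A3) and not A4))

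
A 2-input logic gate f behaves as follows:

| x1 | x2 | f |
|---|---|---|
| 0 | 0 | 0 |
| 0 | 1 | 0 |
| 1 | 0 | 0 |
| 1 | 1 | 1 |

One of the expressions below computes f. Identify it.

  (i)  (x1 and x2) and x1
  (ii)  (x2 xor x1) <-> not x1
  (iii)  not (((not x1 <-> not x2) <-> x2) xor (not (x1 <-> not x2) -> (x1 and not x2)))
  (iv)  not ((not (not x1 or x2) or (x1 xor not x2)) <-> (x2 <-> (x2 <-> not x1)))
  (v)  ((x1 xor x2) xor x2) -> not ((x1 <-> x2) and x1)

(ii) fails at (0,1): the formula yields 1, f is 0.
(iii) fails at (0,0): the formula yields 1, f is 0.
(iv) fails at (0,1): the formula yields 1, f is 0.
(v) fails at (0,0): the formula yields 1, f is 0.
(i) is the remaining candidate, and it agrees with f on all 4 inputs.

i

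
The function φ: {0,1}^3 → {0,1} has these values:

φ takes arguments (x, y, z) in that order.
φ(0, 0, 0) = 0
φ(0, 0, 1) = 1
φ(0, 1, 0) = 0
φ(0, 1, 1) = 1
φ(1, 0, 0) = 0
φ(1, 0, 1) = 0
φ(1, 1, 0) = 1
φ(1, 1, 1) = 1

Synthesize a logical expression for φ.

The 1-rows are (0,0,1), (0,1,1), (1,1,0), (1,1,1). Each contributes one minterm — ¬x·¬y·z; ¬x·y·z; x·y·¬z; x·y·z — and their disjunction is a sum-of-products form of φ.

φ(x, y, z) = ((((~x & ~y) & z) | ((~x & y) & z)) | ((x & y) & ~z)) | ((x & y) & z)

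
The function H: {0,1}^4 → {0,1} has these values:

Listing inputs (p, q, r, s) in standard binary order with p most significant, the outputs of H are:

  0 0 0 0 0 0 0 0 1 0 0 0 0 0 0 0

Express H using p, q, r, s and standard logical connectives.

H(p, q, r, s) = ((p · q') · r') · s'

Only row (1,0,0,0) gives 1. That row's minterm p·¬q·¬r·¬s is H directly.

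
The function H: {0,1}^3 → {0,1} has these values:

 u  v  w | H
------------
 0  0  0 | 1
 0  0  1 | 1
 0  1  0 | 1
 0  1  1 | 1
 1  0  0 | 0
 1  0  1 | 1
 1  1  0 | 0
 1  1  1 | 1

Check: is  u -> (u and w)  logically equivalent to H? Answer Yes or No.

Check the formula against H row by row:
  u=0, v=0, w=0: formula gives 1, H = 1 ✓
  u=0, v=0, w=1: formula gives 1, H = 1 ✓
  u=0, v=1, w=0: formula gives 1, H = 1 ✓
  u=0, v=1, w=1: formula gives 1, H = 1 ✓
  u=1, v=0, w=0: formula gives 0, H = 0 ✓
  …and likewise for the remaining 3 rows.
Every row agrees, so the formula is equivalent.

Yes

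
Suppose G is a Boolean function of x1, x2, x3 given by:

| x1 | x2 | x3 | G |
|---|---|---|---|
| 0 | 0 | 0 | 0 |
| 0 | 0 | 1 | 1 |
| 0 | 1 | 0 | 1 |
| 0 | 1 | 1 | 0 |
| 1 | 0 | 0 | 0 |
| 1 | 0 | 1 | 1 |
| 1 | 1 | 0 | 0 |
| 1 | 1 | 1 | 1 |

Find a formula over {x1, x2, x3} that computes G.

G(x1, x2, x3) = ((((x1' · x2') · x3) + ((x1' · x2) · x3')) + ((x1 · x2') · x3)) + ((x1 · x2) · x3)

G=1 on 4 inputs: (0,0,1), (0,1,0), (1,0,1), (1,1,1). Reading each as a conjunction of literals (¬x1·¬x2·x3, ¬x1·x2·¬x3, x1·¬x2·x3, x1·x2·x3) and taking the OR gives the canonical DNF.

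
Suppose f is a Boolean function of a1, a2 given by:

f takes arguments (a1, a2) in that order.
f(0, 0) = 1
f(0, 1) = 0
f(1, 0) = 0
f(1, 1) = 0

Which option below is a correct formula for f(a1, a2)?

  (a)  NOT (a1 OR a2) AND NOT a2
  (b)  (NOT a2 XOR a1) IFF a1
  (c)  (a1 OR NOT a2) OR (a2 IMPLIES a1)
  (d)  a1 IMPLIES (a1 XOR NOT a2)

a

(b) fails at (0,0): the formula yields 0, f is 1.
(c) fails at (1,0): the formula yields 1, f is 0.
(d) fails at (0,1): the formula yields 1, f is 0.
(a) is the remaining candidate, and it agrees with f on all 4 inputs.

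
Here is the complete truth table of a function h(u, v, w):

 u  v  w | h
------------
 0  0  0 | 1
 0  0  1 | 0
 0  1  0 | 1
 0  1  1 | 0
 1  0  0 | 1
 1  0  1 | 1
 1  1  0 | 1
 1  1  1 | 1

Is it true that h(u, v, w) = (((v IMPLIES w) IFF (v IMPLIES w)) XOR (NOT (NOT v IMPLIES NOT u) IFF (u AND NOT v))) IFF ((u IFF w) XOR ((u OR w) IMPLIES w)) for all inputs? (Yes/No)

Yes

Check the formula against h row by row:
  u=0, v=0, w=0: formula gives 1, h = 1 ✓
  u=0, v=0, w=1: formula gives 0, h = 0 ✓
  u=0, v=1, w=0: formula gives 1, h = 1 ✓
  u=0, v=1, w=1: formula gives 0, h = 0 ✓
  u=1, v=0, w=0: formula gives 1, h = 1 ✓
  … (the remaining 3 rows also agree.)
No disagreement on any input; they are logically equivalent.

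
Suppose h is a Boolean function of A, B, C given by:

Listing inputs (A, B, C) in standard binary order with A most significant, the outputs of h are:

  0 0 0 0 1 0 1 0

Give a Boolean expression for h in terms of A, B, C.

h=1 on 2 inputs: (1,0,0), (1,1,0). Reading each as a conjunction of literals (A·¬B·¬C, A·B·¬C) and taking the OR gives the canonical DNF.

h(A, B, C) = ((A · B') · C') + ((A · B) · C')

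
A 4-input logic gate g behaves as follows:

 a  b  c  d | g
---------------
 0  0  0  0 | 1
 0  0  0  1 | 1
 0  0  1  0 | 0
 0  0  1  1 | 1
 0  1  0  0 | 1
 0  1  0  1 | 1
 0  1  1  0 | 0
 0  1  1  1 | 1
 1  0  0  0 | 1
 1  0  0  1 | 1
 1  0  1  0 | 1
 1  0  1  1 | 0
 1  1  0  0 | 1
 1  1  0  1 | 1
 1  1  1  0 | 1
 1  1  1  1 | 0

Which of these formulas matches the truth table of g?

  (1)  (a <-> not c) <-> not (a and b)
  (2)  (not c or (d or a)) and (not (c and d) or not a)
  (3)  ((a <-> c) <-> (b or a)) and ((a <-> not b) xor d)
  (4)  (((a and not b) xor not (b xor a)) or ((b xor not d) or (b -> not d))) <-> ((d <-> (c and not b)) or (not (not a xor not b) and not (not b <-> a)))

(1): at (0,0,0,0) it gives 0, but g = 1 — eliminated.
(3): at (0,0,0,0) it gives 0, but g = 1 — eliminated.
(4): at (0,0,1,0) it gives 1, but g = 0 — eliminated.
That leaves (2). Evaluating it on every row reproduces the table of g exactly.

2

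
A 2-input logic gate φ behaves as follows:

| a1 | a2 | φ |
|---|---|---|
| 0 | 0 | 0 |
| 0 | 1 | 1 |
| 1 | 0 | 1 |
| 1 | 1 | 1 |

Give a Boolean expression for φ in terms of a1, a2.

Only row (0,0) gives 0. So φ is 1 everywhere except there — the complement of the minterm ¬a1·¬a2.

φ(a1, a2) = ¬(¬a1 ∧ ¬a2)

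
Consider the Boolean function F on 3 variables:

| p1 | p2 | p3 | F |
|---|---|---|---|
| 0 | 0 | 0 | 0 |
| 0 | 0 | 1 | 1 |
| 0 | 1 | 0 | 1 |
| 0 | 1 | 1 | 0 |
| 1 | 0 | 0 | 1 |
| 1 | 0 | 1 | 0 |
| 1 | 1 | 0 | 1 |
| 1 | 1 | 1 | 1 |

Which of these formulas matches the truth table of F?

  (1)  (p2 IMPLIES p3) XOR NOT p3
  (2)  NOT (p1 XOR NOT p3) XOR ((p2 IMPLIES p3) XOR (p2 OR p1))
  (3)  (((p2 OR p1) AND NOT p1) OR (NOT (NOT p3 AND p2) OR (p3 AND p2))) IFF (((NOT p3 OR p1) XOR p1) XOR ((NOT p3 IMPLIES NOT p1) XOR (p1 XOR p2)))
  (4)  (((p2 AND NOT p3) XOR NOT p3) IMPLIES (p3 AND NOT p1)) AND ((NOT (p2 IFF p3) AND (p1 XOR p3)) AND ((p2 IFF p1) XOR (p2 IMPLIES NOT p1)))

(1): at (0,1,1) it gives 1, but F = 0 — eliminated.
(2): at (0,0,0) it gives 1, but F = 0 — eliminated.
(4): at (0,0,1) it gives 0, but F = 1 — eliminated.
(3) is the remaining candidate, and it agrees with F on all 8 inputs.

3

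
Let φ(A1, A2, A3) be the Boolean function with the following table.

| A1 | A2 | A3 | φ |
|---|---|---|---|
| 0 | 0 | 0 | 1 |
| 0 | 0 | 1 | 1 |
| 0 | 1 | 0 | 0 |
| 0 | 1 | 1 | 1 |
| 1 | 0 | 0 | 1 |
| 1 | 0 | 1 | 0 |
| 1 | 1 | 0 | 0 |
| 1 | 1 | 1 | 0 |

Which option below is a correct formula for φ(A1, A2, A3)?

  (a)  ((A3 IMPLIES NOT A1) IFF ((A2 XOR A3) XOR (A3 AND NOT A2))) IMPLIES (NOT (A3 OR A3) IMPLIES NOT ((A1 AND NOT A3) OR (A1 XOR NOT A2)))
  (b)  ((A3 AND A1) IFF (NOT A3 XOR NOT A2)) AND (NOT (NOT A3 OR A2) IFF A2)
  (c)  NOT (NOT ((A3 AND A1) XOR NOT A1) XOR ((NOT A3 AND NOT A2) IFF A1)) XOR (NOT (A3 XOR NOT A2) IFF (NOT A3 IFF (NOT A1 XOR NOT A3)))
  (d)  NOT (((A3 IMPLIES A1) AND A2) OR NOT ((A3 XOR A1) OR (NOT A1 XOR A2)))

d

(a): at (0,1,0) it gives 1, but φ = 0 — eliminated.
(b): at (0,0,1) it gives 0, but φ = 1 — eliminated.
(c): at (0,0,0) it gives 0, but φ = 1 — eliminated.
Only (d) survives; checking it on all 8 rows confirms it matches φ.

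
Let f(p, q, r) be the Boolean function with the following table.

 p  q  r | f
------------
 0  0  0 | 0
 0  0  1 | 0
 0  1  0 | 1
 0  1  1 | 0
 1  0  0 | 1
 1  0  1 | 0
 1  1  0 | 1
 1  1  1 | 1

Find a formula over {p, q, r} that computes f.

Collect the rows where f=1 — (0,1,0), (1,0,0), (1,1,0), (1,1,1) — and write one minterm per row: ¬p·q·¬r, p·¬q·¬r, p·q·¬r, p·q·r. Their union (logical OR) reproduces the table exactly.

f(p, q, r) = ((((¬p ∧ q) ∧ ¬r) ∨ ((p ∧ ¬q) ∧ ¬r)) ∨ ((p ∧ q) ∧ ¬r)) ∨ ((p ∧ q) ∧ r)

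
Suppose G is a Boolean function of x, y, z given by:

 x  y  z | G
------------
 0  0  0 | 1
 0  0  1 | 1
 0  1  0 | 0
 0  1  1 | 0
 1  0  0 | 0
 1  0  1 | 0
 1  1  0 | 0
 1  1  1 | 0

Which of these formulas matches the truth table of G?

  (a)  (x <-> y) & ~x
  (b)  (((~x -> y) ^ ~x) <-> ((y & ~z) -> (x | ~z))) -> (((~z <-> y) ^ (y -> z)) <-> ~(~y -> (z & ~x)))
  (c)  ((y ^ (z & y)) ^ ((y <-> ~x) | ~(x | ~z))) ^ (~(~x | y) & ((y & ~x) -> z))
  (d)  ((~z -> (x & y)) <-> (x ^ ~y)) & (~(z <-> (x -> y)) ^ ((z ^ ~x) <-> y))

(b) fails at (0,1,0): the formula yields 1, G is 0.
(c) fails at (0,0,0): the formula yields 0, G is 1.
(d) fails at (0,0,0): the formula yields 0, G is 1.
(a) is the remaining candidate, and it agrees with G on all 8 inputs.

a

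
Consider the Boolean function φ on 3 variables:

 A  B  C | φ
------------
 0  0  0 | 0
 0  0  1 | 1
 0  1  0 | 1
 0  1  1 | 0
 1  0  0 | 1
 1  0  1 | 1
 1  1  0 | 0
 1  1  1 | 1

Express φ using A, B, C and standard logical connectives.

φ(A, B, C) = NOT ((((NOT A AND NOT B) AND NOT C) OR ((NOT A AND B) AND C)) OR ((A AND B) AND NOT C))

φ is 0 on only 3 rows — (0,0,0), (0,1,1), (1,1,0). Writing each as a minterm (¬A·¬B·¬C, ¬A·B·C, A·B·¬C) and OR-ing them characterizes exactly where φ=0, so φ is the negation of that disjunction.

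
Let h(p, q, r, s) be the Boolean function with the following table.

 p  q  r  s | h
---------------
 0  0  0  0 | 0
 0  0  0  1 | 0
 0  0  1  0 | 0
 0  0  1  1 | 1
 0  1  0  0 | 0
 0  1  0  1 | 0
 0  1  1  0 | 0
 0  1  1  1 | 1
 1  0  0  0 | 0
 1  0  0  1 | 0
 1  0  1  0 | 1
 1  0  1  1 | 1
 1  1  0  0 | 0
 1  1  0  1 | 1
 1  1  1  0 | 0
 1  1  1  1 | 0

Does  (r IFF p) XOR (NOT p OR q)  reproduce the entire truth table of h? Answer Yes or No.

Check the formula against h row by row:
  p=0, q=0, r=0, s=0: formula gives 0, h = 0 ✓
  p=0, q=0, r=0, s=1: formula gives 0, h = 0 ✓
  p=0, q=0, r=1, s=0: formula gives 1, but h = 0 ✗
A single disagreement suffices: at (0,0,1,0) they differ, so the formula does not compute h.

No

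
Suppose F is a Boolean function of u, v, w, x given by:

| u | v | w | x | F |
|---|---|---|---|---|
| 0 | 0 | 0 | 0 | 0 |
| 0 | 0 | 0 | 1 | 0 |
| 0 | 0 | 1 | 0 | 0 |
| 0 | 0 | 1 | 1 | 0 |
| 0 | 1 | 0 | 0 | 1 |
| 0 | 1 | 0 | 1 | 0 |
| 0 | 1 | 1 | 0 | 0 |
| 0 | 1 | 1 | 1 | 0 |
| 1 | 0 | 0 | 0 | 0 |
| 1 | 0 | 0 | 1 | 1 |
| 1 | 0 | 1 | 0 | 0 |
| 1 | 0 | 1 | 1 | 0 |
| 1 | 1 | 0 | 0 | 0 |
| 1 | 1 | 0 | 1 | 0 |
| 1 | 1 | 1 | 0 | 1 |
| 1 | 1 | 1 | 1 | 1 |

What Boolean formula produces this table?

F(u, v, w, x) = (((((¬u ∧ v) ∧ ¬w) ∧ ¬x) ∨ (((u ∧ ¬v) ∧ ¬w) ∧ x)) ∨ (((u ∧ v) ∧ w) ∧ ¬x)) ∨ (((u ∧ v) ∧ w) ∧ x)

F=1 on 4 inputs: (0,1,0,0), (1,0,0,1), (1,1,1,0), (1,1,1,1). Reading each as a conjunction of literals (¬u·v·¬w·¬x, u·¬v·¬w·x, u·v·w·¬x, u·v·w·x) and taking the OR gives the canonical DNF.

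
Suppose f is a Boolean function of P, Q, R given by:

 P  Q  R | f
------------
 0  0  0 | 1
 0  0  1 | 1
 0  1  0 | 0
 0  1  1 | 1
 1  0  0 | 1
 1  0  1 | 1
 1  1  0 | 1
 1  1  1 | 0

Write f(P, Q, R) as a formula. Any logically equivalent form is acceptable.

There are just 2 zero rows: (0,1,0), (1,1,1). Their minterms are ¬P·Q·¬R, P·Q·R; the OR of those covers precisely the 0-outputs, and negating it yields f.

f(P, Q, R) = NOT (((NOT P AND Q) AND NOT R) OR ((P AND Q) AND R))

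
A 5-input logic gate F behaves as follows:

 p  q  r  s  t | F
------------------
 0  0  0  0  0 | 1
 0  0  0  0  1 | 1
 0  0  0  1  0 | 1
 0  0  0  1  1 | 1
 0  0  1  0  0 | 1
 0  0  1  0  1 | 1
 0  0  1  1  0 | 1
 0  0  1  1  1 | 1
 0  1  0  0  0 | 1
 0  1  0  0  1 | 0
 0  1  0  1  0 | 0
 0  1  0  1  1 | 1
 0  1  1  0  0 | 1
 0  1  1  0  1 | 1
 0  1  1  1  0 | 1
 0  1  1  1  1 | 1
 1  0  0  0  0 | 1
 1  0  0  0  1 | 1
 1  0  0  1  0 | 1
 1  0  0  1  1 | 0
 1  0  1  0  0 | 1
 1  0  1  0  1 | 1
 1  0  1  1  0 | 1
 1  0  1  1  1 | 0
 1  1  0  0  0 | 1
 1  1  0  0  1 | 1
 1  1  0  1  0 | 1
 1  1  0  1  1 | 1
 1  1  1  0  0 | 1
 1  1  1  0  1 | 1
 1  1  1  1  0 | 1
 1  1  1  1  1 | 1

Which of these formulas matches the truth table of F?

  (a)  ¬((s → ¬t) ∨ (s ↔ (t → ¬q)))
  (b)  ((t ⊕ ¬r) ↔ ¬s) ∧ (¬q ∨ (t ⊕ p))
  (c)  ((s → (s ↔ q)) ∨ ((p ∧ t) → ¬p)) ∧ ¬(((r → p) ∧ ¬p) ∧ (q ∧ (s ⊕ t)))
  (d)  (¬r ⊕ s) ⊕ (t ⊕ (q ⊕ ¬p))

c

(a) disagrees with F on (0,0,0,0,0) (formula → 0, table → 1); rule it out.
(b) disagrees with F on (0,0,0,0,1) (formula → 0, table → 1); rule it out.
(d) disagrees with F on (0,0,0,0,0) (formula → 0, table → 1); rule it out.
(c) is the remaining candidate, and it agrees with F on all 32 inputs.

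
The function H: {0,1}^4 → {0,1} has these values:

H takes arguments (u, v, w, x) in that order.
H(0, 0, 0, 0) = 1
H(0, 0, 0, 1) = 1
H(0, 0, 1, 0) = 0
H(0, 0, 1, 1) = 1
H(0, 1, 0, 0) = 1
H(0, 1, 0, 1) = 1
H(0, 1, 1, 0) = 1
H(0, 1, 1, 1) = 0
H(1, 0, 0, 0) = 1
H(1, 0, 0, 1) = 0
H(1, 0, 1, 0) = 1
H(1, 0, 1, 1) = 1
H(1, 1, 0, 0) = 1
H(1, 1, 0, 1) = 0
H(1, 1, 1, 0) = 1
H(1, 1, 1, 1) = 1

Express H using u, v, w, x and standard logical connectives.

H(u, v, w, x) = ~((((((~u & ~v) & w) & ~x) | (((~u & v) & w) & x)) | (((u & ~v) & ~w) & x)) | (((u & v) & ~w) & x))

H is 0 on only 4 rows — (0,0,1,0), (0,1,1,1), (1,0,0,1), (1,1,0,1). Writing each as a minterm (¬u·¬v·w·¬x, ¬u·v·w·x, u·¬v·¬w·x, u·v·¬w·x) and OR-ing them characterizes exactly where H=0, so H is the negation of that disjunction.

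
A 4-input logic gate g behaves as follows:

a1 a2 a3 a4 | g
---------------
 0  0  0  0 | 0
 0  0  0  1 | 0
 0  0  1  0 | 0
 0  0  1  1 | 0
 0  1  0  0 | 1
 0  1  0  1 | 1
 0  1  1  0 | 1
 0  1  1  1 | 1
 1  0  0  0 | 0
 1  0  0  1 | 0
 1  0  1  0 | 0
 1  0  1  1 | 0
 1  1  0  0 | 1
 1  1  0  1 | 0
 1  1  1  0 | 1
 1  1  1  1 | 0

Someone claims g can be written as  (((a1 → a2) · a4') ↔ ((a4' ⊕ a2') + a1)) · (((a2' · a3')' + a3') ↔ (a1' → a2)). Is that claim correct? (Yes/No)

Test each input against both g and the formula:
  a1=0, a2=0, a3=0, a4=0: formula gives 0, g = 0 ✓
  a1=0, a2=0, a3=0, a4=1: formula gives 0, g = 0 ✓
  a1=0, a2=0, a3=1, a4=0: formula gives 0, g = 0 ✓
  a1=0, a2=0, a3=1, a4=1: formula gives 0, g = 0 ✓
  …and likewise for the remaining 12 rows.
No disagreement on any input; they are logically equivalent.

Yes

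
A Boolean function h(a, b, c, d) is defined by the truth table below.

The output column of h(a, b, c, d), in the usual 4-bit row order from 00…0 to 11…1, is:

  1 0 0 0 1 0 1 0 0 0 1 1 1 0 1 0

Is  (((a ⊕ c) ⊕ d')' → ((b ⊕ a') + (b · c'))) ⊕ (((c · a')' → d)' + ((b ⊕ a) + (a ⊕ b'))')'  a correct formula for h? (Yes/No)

Check the formula against h row by row:
  a=0, b=0, c=0, d=0: formula gives 1, h = 1 ✓
  a=0, b=0, c=0, d=1: formula gives 0, h = 0 ✓
  a=0, b=0, c=1, d=0: formula gives 0, h = 0 ✓
  a=0, b=0, c=1, d=1: formula gives 0, h = 0 ✓
  …and likewise for the remaining 12 rows.
No disagreement on any input; they are logically equivalent.

Yes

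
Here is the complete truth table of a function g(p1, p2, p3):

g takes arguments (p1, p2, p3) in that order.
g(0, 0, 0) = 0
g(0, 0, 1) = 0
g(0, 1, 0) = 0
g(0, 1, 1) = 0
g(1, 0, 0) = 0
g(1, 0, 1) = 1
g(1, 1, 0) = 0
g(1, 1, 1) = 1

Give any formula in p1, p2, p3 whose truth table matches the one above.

g=1 on 2 inputs: (1,0,1), (1,1,1). Reading each as a conjunction of literals (p1·¬p2·p3, p1·p2·p3) and taking the OR gives the canonical DNF.

g(p1, p2, p3) = ((p1 and not p2) and p3) or ((p1 and p2) and p3)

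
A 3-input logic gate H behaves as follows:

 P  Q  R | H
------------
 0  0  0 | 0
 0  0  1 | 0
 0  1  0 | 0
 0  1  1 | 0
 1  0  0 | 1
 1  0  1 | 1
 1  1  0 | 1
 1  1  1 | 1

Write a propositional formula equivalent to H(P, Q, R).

H(P, Q, R) = P

The output simply equals P.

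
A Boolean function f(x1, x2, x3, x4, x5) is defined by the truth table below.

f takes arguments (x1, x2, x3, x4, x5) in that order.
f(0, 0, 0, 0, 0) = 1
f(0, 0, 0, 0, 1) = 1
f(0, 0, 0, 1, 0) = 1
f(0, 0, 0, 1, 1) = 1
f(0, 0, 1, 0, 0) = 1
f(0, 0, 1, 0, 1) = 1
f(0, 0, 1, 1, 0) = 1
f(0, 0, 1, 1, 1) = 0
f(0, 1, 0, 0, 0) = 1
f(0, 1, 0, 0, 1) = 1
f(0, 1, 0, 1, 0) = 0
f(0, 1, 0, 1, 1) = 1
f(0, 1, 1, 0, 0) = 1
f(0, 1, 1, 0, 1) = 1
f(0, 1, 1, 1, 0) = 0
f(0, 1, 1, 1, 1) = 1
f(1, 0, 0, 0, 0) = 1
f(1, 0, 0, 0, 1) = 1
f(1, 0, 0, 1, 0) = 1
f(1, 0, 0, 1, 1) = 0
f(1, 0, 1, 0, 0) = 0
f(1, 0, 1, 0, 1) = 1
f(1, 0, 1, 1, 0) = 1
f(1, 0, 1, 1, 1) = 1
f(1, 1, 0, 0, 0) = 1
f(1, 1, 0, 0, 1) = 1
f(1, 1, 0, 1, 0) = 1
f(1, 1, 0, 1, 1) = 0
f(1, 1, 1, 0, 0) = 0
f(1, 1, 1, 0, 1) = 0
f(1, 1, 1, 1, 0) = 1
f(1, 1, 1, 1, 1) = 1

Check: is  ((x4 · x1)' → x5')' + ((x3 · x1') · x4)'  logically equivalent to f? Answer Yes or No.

No

Test each input against both f and the formula:
  x1=0, x2=0, x3=0, x4=0, x5=0: formula gives 1, f = 1 ✓
  x1=0, x2=0, x3=0, x4=0, x5=1: formula gives 1, f = 1 ✓
  x1=0, x2=0, x3=0, x4=1, x5=0: formula gives 1, f = 1 ✓
  x1=0, x2=0, x3=0, x4=1, x5=1: formula gives 1, f = 1 ✓
  …
  x1=0, x2=0, x3=1, x4=1, x5=0: formula gives 0, but f = 1 ✗
A single disagreement suffices: at (0,0,1,1,0) they differ, so the formula does not compute f.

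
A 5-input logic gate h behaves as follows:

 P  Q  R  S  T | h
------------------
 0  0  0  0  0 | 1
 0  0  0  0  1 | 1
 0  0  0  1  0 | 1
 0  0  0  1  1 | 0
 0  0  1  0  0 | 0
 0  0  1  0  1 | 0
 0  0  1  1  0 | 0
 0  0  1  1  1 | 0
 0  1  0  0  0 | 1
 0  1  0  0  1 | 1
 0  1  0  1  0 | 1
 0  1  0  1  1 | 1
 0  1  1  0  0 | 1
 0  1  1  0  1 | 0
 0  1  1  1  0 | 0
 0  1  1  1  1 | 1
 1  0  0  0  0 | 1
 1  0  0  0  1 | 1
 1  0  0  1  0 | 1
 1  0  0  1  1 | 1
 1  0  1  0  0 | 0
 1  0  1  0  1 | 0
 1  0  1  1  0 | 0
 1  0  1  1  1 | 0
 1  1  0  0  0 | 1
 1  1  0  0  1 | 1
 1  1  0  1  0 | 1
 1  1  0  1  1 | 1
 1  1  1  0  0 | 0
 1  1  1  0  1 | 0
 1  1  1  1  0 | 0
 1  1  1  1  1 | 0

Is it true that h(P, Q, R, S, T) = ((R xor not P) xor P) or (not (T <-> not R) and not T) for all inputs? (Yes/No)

No

Check the formula against h row by row:
  P=0, Q=0, R=0, S=0, T=0: formula gives 1, h = 1 ✓
  P=0, Q=0, R=0, S=0, T=1: formula gives 1, h = 1 ✓
  P=0, Q=0, R=0, S=1, T=0: formula gives 1, h = 1 ✓
  P=0, Q=0, R=0, S=1, T=1: formula gives 1, but h = 0 ✗
A single disagreement suffices: at (0,0,0,1,1) they differ, so the formula does not compute h.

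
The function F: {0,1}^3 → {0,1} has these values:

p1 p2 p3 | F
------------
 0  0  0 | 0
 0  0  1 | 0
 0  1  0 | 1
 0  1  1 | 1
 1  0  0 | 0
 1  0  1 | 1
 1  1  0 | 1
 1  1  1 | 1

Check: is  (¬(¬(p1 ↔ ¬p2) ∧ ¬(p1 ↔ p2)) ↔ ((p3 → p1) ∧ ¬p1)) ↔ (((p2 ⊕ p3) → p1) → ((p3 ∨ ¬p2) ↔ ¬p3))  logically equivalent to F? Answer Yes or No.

Evaluate (¬(¬(p1 ↔ ¬p2) ∧ ¬(p1 ↔ p2)) ↔ ((p3 → p1) ∧ ¬p1)) ↔ (((p2 ⊕ p3) → p1) → ((p3 ∨ ¬p2) ↔ ¬p3)) on each row and compare to F:
  p1=0, p2=0, p3=0: formula gives 1, but F = 0 ✗
A single disagreement suffices: at (0,0,0) they differ, so the formula does not compute F.

No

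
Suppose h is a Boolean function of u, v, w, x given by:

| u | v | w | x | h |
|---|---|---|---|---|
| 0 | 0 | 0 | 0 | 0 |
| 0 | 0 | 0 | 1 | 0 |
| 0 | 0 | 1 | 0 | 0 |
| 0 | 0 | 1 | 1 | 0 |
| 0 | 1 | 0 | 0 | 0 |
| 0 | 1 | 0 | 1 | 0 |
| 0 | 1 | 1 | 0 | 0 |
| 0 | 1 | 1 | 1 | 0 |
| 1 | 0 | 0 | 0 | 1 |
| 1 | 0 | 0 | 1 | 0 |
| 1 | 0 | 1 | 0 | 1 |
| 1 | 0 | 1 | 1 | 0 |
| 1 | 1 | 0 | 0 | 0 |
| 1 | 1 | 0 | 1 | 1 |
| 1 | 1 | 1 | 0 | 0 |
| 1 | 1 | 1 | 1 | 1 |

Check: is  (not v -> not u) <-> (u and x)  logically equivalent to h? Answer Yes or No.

Yes

Evaluate (not v -> not u) <-> (u and x) on each row and compare to h:
  u=0, v=0, w=0, x=0: formula gives 0, h = 0 ✓
  u=0, v=0, w=0, x=1: formula gives 0, h = 0 ✓
  u=0, v=0, w=1, x=0: formula gives 0, h = 0 ✓
  u=0, v=0, w=1, x=1: formula gives 0, h = 0 ✓
  … (the remaining 12 rows also agree.)
Every row agrees, so the formula is equivalent.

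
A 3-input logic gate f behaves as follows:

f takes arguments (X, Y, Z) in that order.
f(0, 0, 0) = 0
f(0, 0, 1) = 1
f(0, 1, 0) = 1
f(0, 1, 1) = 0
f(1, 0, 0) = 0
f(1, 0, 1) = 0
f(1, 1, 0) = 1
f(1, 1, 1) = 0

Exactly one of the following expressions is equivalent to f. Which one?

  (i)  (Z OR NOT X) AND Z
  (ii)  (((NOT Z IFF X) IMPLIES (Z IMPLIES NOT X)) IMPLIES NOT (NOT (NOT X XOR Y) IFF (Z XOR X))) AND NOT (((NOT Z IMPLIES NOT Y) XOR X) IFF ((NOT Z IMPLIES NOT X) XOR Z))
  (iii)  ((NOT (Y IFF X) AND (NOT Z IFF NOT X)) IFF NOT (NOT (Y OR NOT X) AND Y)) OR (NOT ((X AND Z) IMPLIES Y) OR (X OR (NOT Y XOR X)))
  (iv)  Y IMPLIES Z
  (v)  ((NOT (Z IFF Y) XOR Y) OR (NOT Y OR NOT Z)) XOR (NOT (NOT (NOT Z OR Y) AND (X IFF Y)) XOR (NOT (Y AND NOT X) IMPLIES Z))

(i) fails at (0,1,0): the formula yields 0, f is 1.
(iii) fails at (0,0,0): the formula yields 1, f is 0.
(iv) fails at (0,0,0): the formula yields 1, f is 0.
(v) fails at (0,0,1): the formula yields 0, f is 1.
(ii) is the remaining candidate, and it agrees with f on all 8 inputs.

ii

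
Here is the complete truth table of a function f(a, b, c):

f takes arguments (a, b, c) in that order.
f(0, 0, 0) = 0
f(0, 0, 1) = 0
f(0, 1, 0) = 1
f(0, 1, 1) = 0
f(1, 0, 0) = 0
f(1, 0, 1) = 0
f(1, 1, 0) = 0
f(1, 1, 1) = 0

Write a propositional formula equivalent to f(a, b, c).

f(a, b, c) = (~a & b) & ~c

Only row (0,1,0) gives 1. That row's minterm ¬a·b·¬c is f directly.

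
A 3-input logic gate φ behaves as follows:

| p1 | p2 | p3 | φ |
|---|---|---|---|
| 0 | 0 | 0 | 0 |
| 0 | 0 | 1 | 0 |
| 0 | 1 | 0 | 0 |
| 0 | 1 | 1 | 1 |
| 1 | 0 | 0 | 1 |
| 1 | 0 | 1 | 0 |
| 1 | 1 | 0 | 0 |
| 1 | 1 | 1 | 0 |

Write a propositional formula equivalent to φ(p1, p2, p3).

φ=1 on 2 inputs: (0,1,1), (1,0,0). Reading each as a conjunction of literals (¬p1·p2·p3, p1·¬p2·¬p3) and taking the OR gives the canonical DNF.

φ(p1, p2, p3) = ((¬p1 ∧ p2) ∧ p3) ∨ ((p1 ∧ ¬p2) ∧ ¬p3)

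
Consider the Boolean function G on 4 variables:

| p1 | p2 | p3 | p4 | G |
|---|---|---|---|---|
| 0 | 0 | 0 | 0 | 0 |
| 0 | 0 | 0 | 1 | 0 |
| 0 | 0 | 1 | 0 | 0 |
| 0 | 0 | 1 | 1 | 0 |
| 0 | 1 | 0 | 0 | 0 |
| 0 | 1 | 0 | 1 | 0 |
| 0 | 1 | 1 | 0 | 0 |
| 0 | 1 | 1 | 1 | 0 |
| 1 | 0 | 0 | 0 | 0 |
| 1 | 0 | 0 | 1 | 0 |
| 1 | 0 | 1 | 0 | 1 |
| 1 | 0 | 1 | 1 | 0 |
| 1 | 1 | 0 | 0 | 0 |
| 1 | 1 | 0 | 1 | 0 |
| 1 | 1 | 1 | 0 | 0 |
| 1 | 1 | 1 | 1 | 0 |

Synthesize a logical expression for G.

G(p1, p2, p3, p4) = ((p1 and not p2) and p3) and not p4

G is 1 on exactly one input, (1,0,1,0), whose minterm is p1·¬p2·p3·¬p4. So G is just that conjunction.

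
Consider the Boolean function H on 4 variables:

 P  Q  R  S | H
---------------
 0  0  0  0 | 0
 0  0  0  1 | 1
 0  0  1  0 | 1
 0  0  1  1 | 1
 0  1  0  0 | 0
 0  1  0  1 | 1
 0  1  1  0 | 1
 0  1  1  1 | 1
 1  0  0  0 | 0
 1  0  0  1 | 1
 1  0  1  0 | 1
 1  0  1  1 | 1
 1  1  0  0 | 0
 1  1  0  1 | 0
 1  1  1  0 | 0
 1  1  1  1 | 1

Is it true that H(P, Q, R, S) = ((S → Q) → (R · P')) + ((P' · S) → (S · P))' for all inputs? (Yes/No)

No

Test each input against both H and the formula:
  P=0, Q=0, R=0, S=0: formula gives 0, H = 0 ✓
  P=0, Q=0, R=0, S=1: formula gives 1, H = 1 ✓
  P=0, Q=0, R=1, S=0: formula gives 1, H = 1 ✓
  P=0, Q=0, R=1, S=1: formula gives 1, H = 1 ✓
  …
  P=1, Q=0, R=1, S=0: formula gives 0, but H = 1 ✗
A single disagreement suffices: at (1,0,1,0) they differ, so the formula does not compute H.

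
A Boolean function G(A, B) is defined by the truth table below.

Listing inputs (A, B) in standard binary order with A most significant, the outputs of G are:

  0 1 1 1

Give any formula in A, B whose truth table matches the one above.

G(A, B) = A or B

The output is 1 whenever at least one input is 1 — the OR of all inputs.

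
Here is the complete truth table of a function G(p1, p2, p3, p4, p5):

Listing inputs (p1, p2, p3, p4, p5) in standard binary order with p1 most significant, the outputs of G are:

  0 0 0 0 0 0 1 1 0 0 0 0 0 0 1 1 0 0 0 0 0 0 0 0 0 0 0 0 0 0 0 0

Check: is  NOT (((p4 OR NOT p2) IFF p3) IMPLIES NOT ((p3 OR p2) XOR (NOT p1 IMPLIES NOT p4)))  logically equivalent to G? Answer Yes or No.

Yes

Check the formula against G row by row:
  p1=0, p2=0, p3=0, p4=0, p5=0: formula gives 0, G = 0 ✓
  p1=0, p2=0, p3=0, p4=0, p5=1: formula gives 0, G = 0 ✓
  p1=0, p2=0, p3=0, p4=1, p5=0: formula gives 0, G = 0 ✓
  p1=0, p2=0, p3=0, p4=1, p5=1: formula gives 0, G = 0 ✓
  … (the remaining 28 rows also agree.)
All 32 rows match — the expression computes G exactly.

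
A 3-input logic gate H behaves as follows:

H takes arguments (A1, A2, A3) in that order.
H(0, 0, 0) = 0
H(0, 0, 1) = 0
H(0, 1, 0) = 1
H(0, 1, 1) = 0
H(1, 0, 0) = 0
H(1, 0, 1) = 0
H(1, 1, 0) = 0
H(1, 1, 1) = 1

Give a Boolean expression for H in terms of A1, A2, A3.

H(A1, A2, A3) = ((NOT A1 AND A2) AND NOT A3) OR ((A1 AND A2) AND A3)

Collect the rows where H=1 — (0,1,0), (1,1,1) — and write one minterm per row: ¬A1·A2·¬A3, A1·A2·A3. Their union (logical OR) reproduces the table exactly.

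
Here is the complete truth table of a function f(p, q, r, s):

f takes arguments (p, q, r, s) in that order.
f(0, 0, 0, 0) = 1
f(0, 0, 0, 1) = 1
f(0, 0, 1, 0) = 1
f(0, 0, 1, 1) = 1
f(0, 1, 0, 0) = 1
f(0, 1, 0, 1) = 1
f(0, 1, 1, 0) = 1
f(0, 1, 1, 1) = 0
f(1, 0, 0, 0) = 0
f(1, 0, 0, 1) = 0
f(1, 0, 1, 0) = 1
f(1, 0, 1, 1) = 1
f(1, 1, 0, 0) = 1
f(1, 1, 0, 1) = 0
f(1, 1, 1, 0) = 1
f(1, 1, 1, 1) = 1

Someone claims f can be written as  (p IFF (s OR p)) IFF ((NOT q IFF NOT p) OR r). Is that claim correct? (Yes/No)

No

Evaluate (p IFF (s OR p)) IFF ((NOT q IFF NOT p) OR r) on each row and compare to f:
  p=0, q=0, r=0, s=0: formula gives 1, f = 1 ✓
  p=0, q=0, r=0, s=1: formula gives 0, but f = 1 ✗
A single disagreement suffices: at (0,0,0,1) they differ, so the formula does not compute f.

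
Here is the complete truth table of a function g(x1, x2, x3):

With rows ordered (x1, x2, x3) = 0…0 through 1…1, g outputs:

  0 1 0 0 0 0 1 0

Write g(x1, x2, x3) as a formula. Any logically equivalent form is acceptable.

g(x1, x2, x3) = ((NOT x1 AND NOT x2) AND x3) OR ((x1 AND x2) AND NOT x3)

The 1-rows are (0,0,1), (1,1,0). Each contributes one minterm — ¬x1·¬x2·x3; x1·x2·¬x3 — and their disjunction is a sum-of-products form of g.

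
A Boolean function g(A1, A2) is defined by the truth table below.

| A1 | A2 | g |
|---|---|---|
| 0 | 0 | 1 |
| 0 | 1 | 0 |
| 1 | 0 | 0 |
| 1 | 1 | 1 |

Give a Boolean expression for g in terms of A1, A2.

g(A1, A2) = (A1 ⊕ A2)'

The output is 1 exactly when an even number of inputs are 1 — the complement of 2-way XOR.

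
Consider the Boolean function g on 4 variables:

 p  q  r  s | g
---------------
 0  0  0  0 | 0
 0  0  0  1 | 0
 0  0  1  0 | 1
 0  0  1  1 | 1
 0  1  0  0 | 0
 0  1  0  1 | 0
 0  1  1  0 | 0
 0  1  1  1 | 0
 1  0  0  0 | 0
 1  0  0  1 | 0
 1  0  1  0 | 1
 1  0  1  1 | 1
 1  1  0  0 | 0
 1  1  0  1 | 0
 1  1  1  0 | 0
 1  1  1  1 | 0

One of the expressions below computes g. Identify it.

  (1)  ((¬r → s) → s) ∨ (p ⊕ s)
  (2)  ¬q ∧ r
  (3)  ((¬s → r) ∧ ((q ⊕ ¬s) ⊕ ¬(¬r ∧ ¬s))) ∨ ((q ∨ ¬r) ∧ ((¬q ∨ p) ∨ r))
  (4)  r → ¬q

2

(1): at (0,0,0,0) it gives 1, but g = 0 — eliminated.
(3): at (0,0,0,0) it gives 1, but g = 0 — eliminated.
(4): at (0,0,0,0) it gives 1, but g = 0 — eliminated.
That leaves (2). Evaluating it on every row reproduces the table of g exactly.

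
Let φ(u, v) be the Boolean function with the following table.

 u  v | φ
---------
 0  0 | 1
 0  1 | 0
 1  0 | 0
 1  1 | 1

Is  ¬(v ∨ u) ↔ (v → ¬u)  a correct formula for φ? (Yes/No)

Test each input against both φ and the formula:
  u=0, v=0: formula gives 1, φ = 1 ✓
  u=0, v=1: formula gives 0, φ = 0 ✓
  u=1, v=0: formula gives 0, φ = 0 ✓
  u=1, v=1: formula gives 1, φ = 1 ✓
All 4 rows match — the expression computes φ exactly.

Yes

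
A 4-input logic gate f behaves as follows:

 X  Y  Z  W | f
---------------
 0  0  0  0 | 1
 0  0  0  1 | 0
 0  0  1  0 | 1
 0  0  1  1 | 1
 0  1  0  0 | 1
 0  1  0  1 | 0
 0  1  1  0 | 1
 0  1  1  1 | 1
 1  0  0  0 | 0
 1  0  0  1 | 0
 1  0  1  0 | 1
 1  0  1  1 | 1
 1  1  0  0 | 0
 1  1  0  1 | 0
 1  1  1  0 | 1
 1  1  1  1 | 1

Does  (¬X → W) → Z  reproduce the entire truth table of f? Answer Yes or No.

Yes

Test each input against both f and the formula:
  X=0, Y=0, Z=0, W=0: formula gives 1, f = 1 ✓
  X=0, Y=0, Z=0, W=1: formula gives 0, f = 0 ✓
  X=0, Y=0, Z=1, W=0: formula gives 1, f = 1 ✓
  X=0, Y=0, Z=1, W=1: formula gives 1, f = 1 ✓
  … (the remaining 12 rows also agree.)
Every row agrees, so the formula is equivalent.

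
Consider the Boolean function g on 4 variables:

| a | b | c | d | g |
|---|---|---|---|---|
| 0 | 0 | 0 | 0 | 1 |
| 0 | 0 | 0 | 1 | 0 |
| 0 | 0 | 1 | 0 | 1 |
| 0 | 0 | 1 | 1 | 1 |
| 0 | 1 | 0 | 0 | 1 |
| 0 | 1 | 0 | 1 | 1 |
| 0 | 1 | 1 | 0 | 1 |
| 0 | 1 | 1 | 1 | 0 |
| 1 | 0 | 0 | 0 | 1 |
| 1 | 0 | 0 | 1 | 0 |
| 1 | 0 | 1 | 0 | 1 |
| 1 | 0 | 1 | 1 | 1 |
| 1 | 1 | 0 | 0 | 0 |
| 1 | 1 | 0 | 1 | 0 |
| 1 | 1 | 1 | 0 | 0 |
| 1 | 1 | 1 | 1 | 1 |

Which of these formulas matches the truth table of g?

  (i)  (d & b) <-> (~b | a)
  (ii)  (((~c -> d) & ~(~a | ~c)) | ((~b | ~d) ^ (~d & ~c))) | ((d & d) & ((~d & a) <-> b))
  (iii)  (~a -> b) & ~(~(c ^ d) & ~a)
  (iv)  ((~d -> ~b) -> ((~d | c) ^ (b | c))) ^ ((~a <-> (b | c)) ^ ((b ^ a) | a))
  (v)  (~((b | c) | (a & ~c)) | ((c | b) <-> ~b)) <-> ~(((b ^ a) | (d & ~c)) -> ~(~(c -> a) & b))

(i) fails at (0,0,0,0): the formula yields 0, g is 1.
(ii) fails at (0,0,0,0): the formula yields 0, g is 1.
(iii) fails at (0,0,0,0): the formula yields 0, g is 1.
(v) fails at (0,0,0,0): the formula yields 0, g is 1.
(iv) is the remaining candidate, and it agrees with g on all 16 inputs.

iv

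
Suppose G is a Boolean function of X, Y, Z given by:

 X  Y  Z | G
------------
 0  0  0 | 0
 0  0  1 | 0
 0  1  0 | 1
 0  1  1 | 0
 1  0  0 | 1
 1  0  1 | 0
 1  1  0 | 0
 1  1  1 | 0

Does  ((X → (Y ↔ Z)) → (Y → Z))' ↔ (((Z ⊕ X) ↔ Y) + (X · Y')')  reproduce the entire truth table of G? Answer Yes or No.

Test each input against both G and the formula:
  X=0, Y=0, Z=0: formula gives 0, G = 0 ✓
  X=0, Y=0, Z=1: formula gives 0, G = 0 ✓
  X=0, Y=1, Z=0: formula gives 1, G = 1 ✓
  X=0, Y=1, Z=1: formula gives 0, G = 0 ✓
  X=1, Y=0, Z=0: formula gives 1, G = 1 ✓
  … (the remaining 3 rows also agree.)
Every row agrees, so the formula is equivalent.

Yes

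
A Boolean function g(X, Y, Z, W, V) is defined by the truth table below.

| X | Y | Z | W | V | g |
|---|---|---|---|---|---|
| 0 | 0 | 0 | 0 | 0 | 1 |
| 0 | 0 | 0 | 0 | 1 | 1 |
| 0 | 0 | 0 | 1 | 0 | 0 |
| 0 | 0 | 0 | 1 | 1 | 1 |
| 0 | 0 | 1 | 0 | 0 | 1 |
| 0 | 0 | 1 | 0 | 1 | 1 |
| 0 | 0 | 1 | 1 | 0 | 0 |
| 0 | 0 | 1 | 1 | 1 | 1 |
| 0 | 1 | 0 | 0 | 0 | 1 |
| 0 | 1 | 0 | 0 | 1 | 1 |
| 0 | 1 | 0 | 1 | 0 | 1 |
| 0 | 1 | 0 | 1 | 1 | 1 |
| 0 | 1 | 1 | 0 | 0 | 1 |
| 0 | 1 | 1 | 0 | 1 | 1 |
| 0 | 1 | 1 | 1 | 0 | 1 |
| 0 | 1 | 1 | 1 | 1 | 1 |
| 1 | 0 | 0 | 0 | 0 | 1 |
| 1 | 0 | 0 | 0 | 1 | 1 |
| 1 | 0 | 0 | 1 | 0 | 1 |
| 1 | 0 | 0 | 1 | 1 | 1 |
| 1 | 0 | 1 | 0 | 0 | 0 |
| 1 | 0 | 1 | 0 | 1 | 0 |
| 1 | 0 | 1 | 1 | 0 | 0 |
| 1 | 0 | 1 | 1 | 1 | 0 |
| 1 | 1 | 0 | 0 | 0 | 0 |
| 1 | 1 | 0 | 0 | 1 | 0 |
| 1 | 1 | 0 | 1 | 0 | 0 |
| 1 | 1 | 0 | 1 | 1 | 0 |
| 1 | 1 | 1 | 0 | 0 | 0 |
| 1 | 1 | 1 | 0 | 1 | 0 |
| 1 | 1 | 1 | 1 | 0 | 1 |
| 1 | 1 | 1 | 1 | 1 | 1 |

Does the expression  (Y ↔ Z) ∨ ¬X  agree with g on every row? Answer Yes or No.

Check the formula against g row by row:
  X=0, Y=0, Z=0, W=0, V=0: formula gives 1, g = 1 ✓
  X=0, Y=0, Z=0, W=0, V=1: formula gives 1, g = 1 ✓
  X=0, Y=0, Z=0, W=1, V=0: formula gives 1, but g = 0 ✗
Since they disagree at (0,0,0,1,0), the expression is not a correct formula for g.

No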